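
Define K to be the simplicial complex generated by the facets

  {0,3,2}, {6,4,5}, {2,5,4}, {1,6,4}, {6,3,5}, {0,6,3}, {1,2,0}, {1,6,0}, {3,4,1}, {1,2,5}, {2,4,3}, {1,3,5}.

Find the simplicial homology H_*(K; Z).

H_0 ≅ Z,  H_1 ≅ Z_2,  H_2 = 0.

Order the vertices as 0 < 1 < 2 < 3 < 4 < 5 < 6. Listing each simplex with vertices in this order, K has dimension 2 with simplices:

  0-simplices (7): [0], [1], [2], [3], [4], [5], [6]
  1-simplices (18): [0,1], [0,2], [0,3], [0,6], [1,2], [1,3], [1,4], [1,5], [1,6], [2,3], [2,4], [2,5], [3,4], [3,5], [3,6], [4,5], [4,6], [5,6]
  2-simplices (12): [0,1,2], [0,1,6], [0,2,3], [0,3,6], [1,2,5], [1,3,4], [1,3,5], [1,4,6], [2,3,4], [2,4,5], [3,5,6], [4,5,6]

giving chain groups C_0 ≅ Z^7, C_1 ≅ Z^18, C_2 ≅ Z^12.

The boundary map ∂_1: C_1 → C_0 sends each edge [p,q] (with p < q) to q − p.
As a 7×18 matrix over Z this has rank 6, with invariant factors (1,1,1,1,1,1).

∂_2: C_2 → C_1 acts by ∂[p,q,r] = [q,r] − [p,r] + [p,q]. For instance
  ∂[2,3,4] = [3,4] − [2,4] + [2,3],
  ∂[4,5,6] = [5,6] − [4,6] + [4,5].
As a 18×12 matrix over Z this has rank 12, with invariant factors (1,1,1,1,1,1,1,1,1,1,1,2).

Now H_k = ker ∂_k / im ∂_{k+1}, so:

  H_0: rank C_0 − rank ∂_1 = 7 − 6 = 1, and the invariant factors of ∂_1 are all 1, so H_0 = Z.
  H_1: rank ker ∂_1 − rank ∂_2 = (18 − 6) − 12 = 0, and ∂_2 has invariant factor 2 > 1, so H_1 = Z_2.
  H_2: rank ker ∂_2 − rank ∂_3 = (12 − 12) − 0 = 0, and there is no ∂_3, so H_2 = 0.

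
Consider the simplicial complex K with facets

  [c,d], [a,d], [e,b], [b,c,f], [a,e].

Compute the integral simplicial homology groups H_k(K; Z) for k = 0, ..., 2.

H_0 ≅ Z,  H_1 ≅ Z,  H_2 = 0.

Order the vertices as a < b < c < d < e < f. Listing each simplex with vertices in this order, K has dimension 2 with simplices:

  0-simplices (6): a, b, c, d, e, f
  1-simplices (7): ad, ae, bc, be, bf, cd, cf
  2-simplices (1): bcf

Hence C_0 ≅ Z^6, C_1 ≅ Z^7, C_2 ≅ Z^1.

Boundary ∂_1: C_1 → C_0 sends each edge [p,q] (with p < q) to q − p.
The resulting 6×7 matrix has rank 5, and its Smith normal form has invariant factors (1,1,1,1,1).

Boundary ∂_2: C_2 → C_1 maps a triangle to the signed sum of its edges. For instance
  ∂bcf = cf − bf + bc.
The 7×1 boundary matrix has rank 1 and Smith normal form diag(1).

Reading off H_k = ker ∂_k / im ∂_{k+1}:

  H_0: rank C_0 − rank ∂_1 = 6 − 5 = 1, and the invariant factors of ∂_1 are all 1, so H_0 ≅ Z.
  H_1: rank ker ∂_1 − rank ∂_2 = (7 − 5) − 1 = 1, and the invariant factors of ∂_2 are all 1, so H_1 ≅ Z.
  H_2: rank ker ∂_2 − rank ∂_3 = (1 − 1) − 0 = 0, and there is no ∂_3, so H_2 ≅ 0.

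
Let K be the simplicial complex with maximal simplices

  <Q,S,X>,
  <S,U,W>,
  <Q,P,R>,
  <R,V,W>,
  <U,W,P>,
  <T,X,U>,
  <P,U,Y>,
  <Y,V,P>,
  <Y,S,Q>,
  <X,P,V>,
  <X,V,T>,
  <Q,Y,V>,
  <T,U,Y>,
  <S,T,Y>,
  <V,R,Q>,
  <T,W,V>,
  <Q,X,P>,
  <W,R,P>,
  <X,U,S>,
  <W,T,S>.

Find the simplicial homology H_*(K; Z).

K has 10 vertices, 30 edges, 20 triangles.
rank ∂_0 = 0, rank ∂_1 = 9 ⇒ b_0 = 10 − 0 − 9 = 1; all invariant factors of ∂_1 are 1 so no torsion. So H_0 = Z.
rank ∂_1 = 9, rank ∂_2 = 20 ⇒ b_1 = 30 − 9 − 20 = 1; ∂_2 has invariant factor(s) [2] giving torsion. So H_1 = Z ⊕ Z/2Z.
rank ∂_2 = 20, rank ∂_3 = 0 ⇒ b_2 = 20 − 20 − 0 = 0. So H_2 = 0.

H_0 ≅ Z,  H_1 ≅ Z ⊕ Z/2Z,  H_2 = 0.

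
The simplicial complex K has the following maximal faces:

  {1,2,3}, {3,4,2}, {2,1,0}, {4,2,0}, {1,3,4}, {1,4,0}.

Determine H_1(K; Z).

H_1 ≅ 0.

Take the total order 0 < 1 < 2 < 3 < 4 on the vertex set. Then K (dimension 2) consists of the simplices:

  0-simplices (5): [0], [1], [2], [3], [4]
  1-simplices (9): [0,1], [0,2], [0,4], [1,2], [1,3], [1,4], [2,3], [2,4], [3,4]
  2-simplices (6): [0,1,2], [0,1,4], [0,2,4], [1,2,3], [1,3,4], [2,3,4]

giving chain groups C_0 ≅ Z^5, C_1 ≅ Z^9, C_2 ≅ Z^6.

Boundary ∂_1: C_1 → C_0 sends each edge [p,q] (with p < q) to q − p.
As a 5×9 matrix over Z this has rank 4, with invariant factors (1,1,1,1).

The boundary map ∂_2: C_2 → C_1 acts by ∂[p,q,r] = [q,r] − [p,r] + [p,q]. For instance
  ∂[1,3,4] = [3,4] − [1,4] + [1,3],
  ∂[0,2,4] = [2,4] − [0,4] + [0,2].
The resulting 9×6 matrix has rank 5, and its Smith normal form has invariant factors (1,1,1,1,1).

Reading off H_k = ker ∂_k / im ∂_{k+1}:

  H_1: rank ker ∂_1 − rank ∂_2 = (9 − 4) − 5 = 0, and the invariant factors of ∂_2 are all 1, so H_1 ≅ 0.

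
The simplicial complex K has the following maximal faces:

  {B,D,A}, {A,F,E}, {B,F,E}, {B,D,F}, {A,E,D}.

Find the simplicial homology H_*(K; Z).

Take the total order A < B < D < E < F on the vertex set. Then K (dimension 2) consists of the simplices:

  0-simplices (5): A, B, D, E, F
  1-simplices (10): AB, AD, AE, AF, BD, BE, BF, DE, DF, EF
  2-simplices (5): ABD, ADE, AEF, BDF, BEF

giving chain groups C_0 ≅ Z^5, C_1 ≅ Z^10, C_2 ≅ Z^5.

The boundary map ∂_1: C_1 → C_0 maps an edge to its endpoints' difference, ∂[p,q] = q − p.
This gives a 5×10 integer matrix of rank 4; reducing to Smith normal form yields diagonal entries (1,1,1,1).

∂_2: C_2 → C_1 acts by ∂[p,q,r] = [q,r] − [p,r] + [p,q]. For instance
  ∂BDF = DF − BF + BD,
  ∂ABD = BD − AD + AB.
As a 10×5 matrix over Z this has rank 5, with invariant factors (1,1,1,1,1).

From H_k ≅ ker(∂_k) / im(∂_{k+1}) we obtain:

  H_0: rank C_0 − rank ∂_1 = 5 − 4 = 1, and the invariant factors of ∂_1 are all 1, so H_0 ≅ Z.
  H_1: rank ker ∂_1 − rank ∂_2 = (10 − 4) − 5 = 1, and the invariant factors of ∂_2 are all 1, so H_1 ≅ Z.
  H_2: rank ker ∂_2 − rank ∂_3 = (5 − 5) − 0 = 0, and there is no ∂_3, so H_2 ≅ 0.

H_0 = Z,  H_1 = Z,  H_2 = 0.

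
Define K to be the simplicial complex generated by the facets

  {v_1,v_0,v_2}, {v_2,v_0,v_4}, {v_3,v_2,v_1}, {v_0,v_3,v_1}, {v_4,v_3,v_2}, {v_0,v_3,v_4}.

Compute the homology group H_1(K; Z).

H_1 = 0.

Take the total order v_0 < v_1 < v_2 < v_3 < v_4 on the vertex set. Then K (dimension 2) consists of the simplices:

  0-simplices (5): [v_0], [v_1], [v_2], [v_3], [v_4]
  1-simplices (9): [v_0,v_1], [v_0,v_2], [v_0,v_3], [v_0,v_4], [v_1,v_2], [v_1,v_3], [v_2,v_3], [v_2,v_4], [v_3,v_4]
  2-simplices (6): [v_0,v_1,v_2], [v_0,v_1,v_3], [v_0,v_2,v_4], [v_0,v_3,v_4], [v_1,v_2,v_3], [v_2,v_3,v_4]

so the chain groups are C_0 ≅ Z^5, C_1 ≅ Z^9, C_2 ≅ Z^6.

The boundary map ∂_1: C_1 → C_0 maps an edge to its endpoints' difference, ∂[p,q] = q − p.
The 5×9 boundary matrix has rank 4 and Smith normal form diag(1,1,1,1).

The boundary map ∂_2: C_2 → C_1 maps a triangle to the signed sum of its edges. For instance
  ∂[v_2,v_3,v_4] = [v_3,v_4] − [v_2,v_4] + [v_2,v_3],
  ∂[v_1,v_2,v_3] = [v_2,v_3] − [v_1,v_3] + [v_1,v_2].
This gives a 9×6 integer matrix of rank 5; reducing to Smith normal form yields diagonal entries (1,1,1,1,1).

Now H_k = ker ∂_k / im ∂_{k+1}, so:

  H_1: rank ker ∂_1 − rank ∂_2 = (9 − 4) − 5 = 0, and the invariant factors of ∂_2 are all 1, so H_1 ≅ 0.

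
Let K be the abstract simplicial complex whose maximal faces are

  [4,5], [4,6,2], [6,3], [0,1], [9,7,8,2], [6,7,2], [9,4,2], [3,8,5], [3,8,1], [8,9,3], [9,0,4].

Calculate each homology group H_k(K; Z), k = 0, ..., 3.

K has 10 vertices, 22 edges, 11 triangles, 1 3-simplex.
rank ∂_0 = 0, rank ∂_1 = 9 ⇒ b_0 = 10 − 0 − 9 = 1; all invariant factors of ∂_1 are 1 so no torsion. So H_0 = Z.
rank ∂_1 = 9, rank ∂_2 = 10 ⇒ b_1 = 22 − 9 − 10 = 3; all invariant factors of ∂_2 are 1 so no torsion. So H_1 = Z^3.
rank ∂_2 = 10, rank ∂_3 = 1 ⇒ b_2 = 11 − 10 − 1 = 0; all invariant factors of ∂_3 are 1 so no torsion. So H_2 = 0.
rank ∂_3 = 1, rank ∂_4 = 0 ⇒ b_3 = 1 − 1 − 0 = 0. So H_3 = 0.

H_0 ≅ Z,  H_1 ≅ Z^3,  H_2 = 0,  H_3 = 0.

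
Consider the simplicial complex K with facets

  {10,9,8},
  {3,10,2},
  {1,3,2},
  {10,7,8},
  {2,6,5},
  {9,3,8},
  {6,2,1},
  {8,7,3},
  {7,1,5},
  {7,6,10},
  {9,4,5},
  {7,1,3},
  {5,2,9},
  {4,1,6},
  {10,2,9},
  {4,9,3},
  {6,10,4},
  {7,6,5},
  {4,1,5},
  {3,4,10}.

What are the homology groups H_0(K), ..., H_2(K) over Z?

H_0 = Z,  H_1 = Z ⊕ Z/2,  H_2 = 0.

K has 10 vertices, 30 edges, 20 triangles.
rank ∂_0 = 0, rank ∂_1 = 9 ⇒ b_0 = 10 − 0 − 9 = 1; all invariant factors of ∂_1 are 1 so no torsion. So H_0 = Z.
rank ∂_1 = 9, rank ∂_2 = 20 ⇒ b_1 = 30 − 9 − 20 = 1; ∂_2 has invariant factor(s) [2] giving torsion. So H_1 = Z ⊕ Z/2.
rank ∂_2 = 20, rank ∂_3 = 0 ⇒ b_2 = 20 − 20 − 0 = 0. So H_2 = 0.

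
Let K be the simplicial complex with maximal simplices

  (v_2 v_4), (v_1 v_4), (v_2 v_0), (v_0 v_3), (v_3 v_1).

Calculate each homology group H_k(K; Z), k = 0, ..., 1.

Take the total order v_0 < v_1 < v_2 < v_3 < v_4 on the vertex set. Then K (dimension 1) consists of the simplices:

  0-simplices (5): [v_0], [v_1], [v_2], [v_3], [v_4]
  1-simplices (5): [v_0,v_2], [v_0,v_3], [v_1,v_3], [v_1,v_4], [v_2,v_4]

giving chain groups C_0 ≅ Z^5, C_1 ≅ Z^5.

Boundary ∂_1: C_1 → C_0 sends each edge [p,q] (with p < q) to q − p. For instance
  ∂[v_2,v_4] = [v_4] − [v_2].
As a 5×5 matrix over Z this has rank 4, with invariant factors (1,1,1,1).

Reading off H_k = ker ∂_k / im ∂_{k+1}:

  H_0: rank C_0 − rank ∂_1 = 5 − 4 = 1, and the invariant factors of ∂_1 are all 1, so H_0 = Z.
  H_1: rank ker ∂_1 − rank ∂_2 = (5 − 4) − 0 = 1, and there is no ∂_2, so H_1 = Z.

H_0 = Z,  H_1 = Z.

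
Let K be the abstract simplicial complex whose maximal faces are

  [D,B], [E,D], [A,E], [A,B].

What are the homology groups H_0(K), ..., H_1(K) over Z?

Take the total order A < B < D < E on the vertex set. Then K (dimension 1) consists of the simplices:

  0-simplices (4): A, B, D, E
  1-simplices (4): AB, AE, BD, DE

so the chain groups are C_0 ≅ Z^4, C_1 ≅ Z^4.

Boundary ∂_1: C_1 → C_0 maps an edge to its endpoints' difference, ∂[p,q] = q − p. For instance
  ∂BD = D − B.
This gives a 4×4 integer matrix of rank 3; reducing to Smith normal form yields diagonal entries (1,1,1).

From H_k ≅ ker(∂_k) / im(∂_{k+1}) we obtain:

  H_0: rank C_0 − rank ∂_1 = 4 − 3 = 1, and the invariant factors of ∂_1 are all 1, so H_0 ≅ Z.
  H_1: rank ker ∂_1 − rank ∂_2 = (4 − 3) − 0 = 1, and there is no ∂_2, so H_1 ≅ Z.

H_0 = Z,  H_1 = Z.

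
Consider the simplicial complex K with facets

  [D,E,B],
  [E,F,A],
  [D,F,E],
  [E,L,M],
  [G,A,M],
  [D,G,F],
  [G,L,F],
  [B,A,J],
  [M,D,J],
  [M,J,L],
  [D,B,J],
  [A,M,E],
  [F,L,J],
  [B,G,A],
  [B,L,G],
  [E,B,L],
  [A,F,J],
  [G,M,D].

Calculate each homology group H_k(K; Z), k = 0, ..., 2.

H_0 = Z,  H_1 = Z^2,  H_2 = Z.

We work with the vertex ordering A < B < D < E < F < G < J < L < M. The simplices of K, each written with vertices in increasing order, are:

  0-simplices (9): A, B, D, E, F, G, J, L, M
  1-simplices (27): AB, AE, AF, AG, AJ, AM, BD, BE, BG, BJ, BL, DE, DF, DG, DJ, DM, EF, EL, EM, FG, FJ, FL, GL, GM, JL, JM, LM
  2-simplices (18): ABG, ABJ, AEF, AEM, AFJ, AGM, BDE, BDJ, BEL, BGL, DEF, DFG, DGM, DJM, ELM, FGL, FJL, JLM

giving chain groups C_0 ≅ Z^9, C_1 ≅ Z^27, C_2 ≅ Z^18.

∂_1: C_1 → C_0 is given by ∂[p,q] = [q] − [p].
The 9×27 boundary matrix has rank 8 and Smith normal form diag(1,1,1,1,1,1,1,1).

∂_2: C_2 → C_1 acts by ∂[p,q,r] = [q,r] − [p,r] + [p,q]. For instance
  ∂AFJ = FJ − AJ + AF,
  ∂AEF = EF − AF + AE.
As a 27×18 matrix over Z this has rank 17, with invariant factors (1,1,1,1,1,1,1,1,1,1,1,1,1,1,1,1,1).

Now H_k = ker ∂_k / im ∂_{k+1}, so:

  H_0: rank C_0 − rank ∂_1 = 9 − 8 = 1, and the invariant factors of ∂_1 are all 1, so H_0 ≅ Z.
  H_1: rank ker ∂_1 − rank ∂_2 = (27 − 8) − 17 = 2, and the invariant factors of ∂_2 are all 1, so H_1 ≅ Z^2.
  H_2: rank ker ∂_2 − rank ∂_3 = (18 − 17) − 0 = 1, and there is no ∂_3, so H_2 ≅ Z.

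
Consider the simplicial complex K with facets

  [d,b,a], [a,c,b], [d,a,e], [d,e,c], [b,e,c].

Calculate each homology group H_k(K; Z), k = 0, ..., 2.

K has 5 vertices, 10 edges, 5 triangles.
rank ∂_0 = 0, rank ∂_1 = 4 ⇒ b_0 = 5 − 0 − 4 = 1; all invariant factors of ∂_1 are 1 so no torsion. So H_0 ≅ Z.
rank ∂_1 = 4, rank ∂_2 = 5 ⇒ b_1 = 10 − 4 − 5 = 1; all invariant factors of ∂_2 are 1 so no torsion. So H_1 ≅ Z.
rank ∂_2 = 5, rank ∂_3 = 0 ⇒ b_2 = 5 − 5 − 0 = 0. So H_2 ≅ 0.

H_0 = Z,  H_1 = Z,  H_2 = 0.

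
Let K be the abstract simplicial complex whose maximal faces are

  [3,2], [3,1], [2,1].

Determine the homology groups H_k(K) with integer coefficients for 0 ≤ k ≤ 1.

H_0 = Z,  H_1 = Z.

Fix the vertex order 1 < 2 < 3 and write every simplex with vertices in increasing order. Then dim K = 1 and the simplices of K are:

  0-simplices (3): [1], [2], [3]
  1-simplices (3): [1,2], [1,3], [2,3]

Hence C_0 ≅ Z^3, C_1 ≅ Z^3.

The boundary map ∂_1: C_1 → C_0 is given by ∂[p,q] = [q] − [p]. For instance
  ∂[2,3] = [3] − [2].
The 3×3 boundary matrix has rank 2 and Smith normal form diag(1,1).

Now H_k = ker ∂_k / im ∂_{k+1}, so:

  H_0: rank C_0 − rank ∂_1 = 3 − 2 = 1, and the invariant factors of ∂_1 are all 1, so H_0 = Z.
  H_1: rank ker ∂_1 − rank ∂_2 = (3 − 2) − 0 = 1, and there is no ∂_2, so H_1 = Z.

As a check, the Euler characteristic is 3 − 3 = 0, which agrees with 1 − 1 = 0.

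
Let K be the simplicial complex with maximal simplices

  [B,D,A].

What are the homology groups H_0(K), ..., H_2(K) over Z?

H_0 ≅ Z,  H_1 = 0,  H_2 = 0.

Fix the vertex order A < B < D and write every simplex with vertices in increasing order. Then dim K = 2 and the simplices of K are:

  0-simplices (3): A, B, D
  1-simplices (3): AB, AD, BD
  2-simplices (1): ABD

so the chain groups are C_0 ≅ Z^3, C_1 ≅ Z^3, C_2 ≅ Z^1.

Boundary ∂_1: C_1 → C_0 maps an edge to its endpoints' difference, ∂[p,q] = q − p.
This gives a 3×3 integer matrix of rank 2; reducing to Smith normal form yields diagonal entries (1,1).

Boundary ∂_2: C_2 → C_1 sends each 2-simplex [p,q,r] to [q,r] − [p,r] + [p,q]. For instance
  ∂ABD = BD − AD + AB.
The 3×1 boundary matrix has rank 1 and Smith normal form diag(1).

Reading off H_k = ker ∂_k / im ∂_{k+1}:

  H_0: rank C_0 − rank ∂_1 = 3 − 2 = 1, and the invariant factors of ∂_1 are all 1, so H_0 ≅ Z.
  H_1: rank ker ∂_1 − rank ∂_2 = (3 − 2) − 1 = 0, and the invariant factors of ∂_2 are all 1, so H_1 ≅ 0.
  H_2: rank ker ∂_2 − rank ∂_3 = (1 − 1) − 0 = 0, and there is no ∂_3, so H_2 ≅ 0.

As a check, the Euler characteristic is 3 − 3 + 1 = 1, which agrees with 1 − 0 + 0 = 1.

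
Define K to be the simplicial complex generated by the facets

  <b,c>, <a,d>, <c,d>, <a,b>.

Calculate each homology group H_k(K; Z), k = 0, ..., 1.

H_0 = Z,  H_1 = Z.

Fix the vertex order a < b < c < d and write every simplex with vertices in increasing order. Then dim K = 1 and the simplices of K are:

  0-simplices (4): a, b, c, d
  1-simplices (4): ab, ad, bc, cd

so the chain groups are C_0 ≅ Z^4, C_1 ≅ Z^4.

The boundary map ∂_1: C_1 → C_0 is given by ∂[p,q] = [q] − [p]. For instance
  ∂cd = d − c.
As a 4×4 matrix over Z this has rank 3, with invariant factors (1,1,1).

Now H_k = ker ∂_k / im ∂_{k+1}, so:

  H_0: rank C_0 − rank ∂_1 = 4 − 3 = 1, and the invariant factors of ∂_1 are all 1, so H_0 ≅ Z.
  H_1: rank ker ∂_1 − rank ∂_2 = (4 − 3) − 0 = 1, and there is no ∂_2, so H_1 ≅ Z.

As a check, the Euler characteristic is 4 − 4 = 0, which agrees with 1 − 1 = 0.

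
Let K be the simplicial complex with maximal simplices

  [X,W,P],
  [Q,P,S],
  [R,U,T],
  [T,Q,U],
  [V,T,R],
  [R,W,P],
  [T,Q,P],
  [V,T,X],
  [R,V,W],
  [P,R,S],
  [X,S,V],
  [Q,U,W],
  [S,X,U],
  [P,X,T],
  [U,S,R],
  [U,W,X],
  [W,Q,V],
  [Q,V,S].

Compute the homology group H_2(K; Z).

Order the vertices as P < Q < R < S < T < U < V < W < X. Listing each simplex with vertices in this order, K has dimension 2 with simplices:

  0-simplices (9): P, Q, R, S, T, U, V, W, X
  1-simplices (27): PQ, PR, PS, PT, PW, PX, QS, QT, QU, QV, QW, RS, RT, RU, RV, RW, SU, SV, SX, TU, TV, TX, UW, UX, VW, VX, WX
  2-simplices (18): PQS, PQT, PRS, PRW, PTX, PWX, QSV, QTU, QUW, QVW, RSU, RTU, RTV, RVW, SUX, SVX, TVX, UWX

Hence C_0 ≅ Z^9, C_1 ≅ Z^27, C_2 ≅ Z^18.

Boundary ∂_1: C_1 → C_0 maps an edge to its endpoints' difference, ∂[p,q] = q − p.
The resulting 9×27 matrix has rank 8, and its Smith normal form has invariant factors (1,1,1,1,1,1,1,1).

Boundary ∂_2: C_2 → C_1 sends each 2-simplex [p,q,r] to [q,r] − [p,r] + [p,q]. For instance
  ∂RTV = TV − RV + RT,
  ∂SVX = VX − SX + SV.
The 27×18 boundary matrix has rank 17 and Smith normal form diag(1,1,1,1,1,1,1,1,1,1,1,1,1,1,1,1,1).

From H_k ≅ ker(∂_k) / im(∂_{k+1}) we obtain:

  H_2: rank ker ∂_2 − rank ∂_3 = (18 − 17) − 0 = 1, and there is no ∂_3, so H_2 = Z.

(K is a triangulation of the torus T^2.)

H_2 = Z.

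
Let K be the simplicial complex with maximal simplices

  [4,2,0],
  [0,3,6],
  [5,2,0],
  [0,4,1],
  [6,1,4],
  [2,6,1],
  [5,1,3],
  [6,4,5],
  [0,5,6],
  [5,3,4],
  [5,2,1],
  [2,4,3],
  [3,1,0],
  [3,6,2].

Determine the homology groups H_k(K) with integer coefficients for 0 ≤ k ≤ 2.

We work with the vertex ordering 0 < 1 < 2 < 3 < 4 < 5 < 6. The simplices of K, each written with vertices in increasing order, are:

  0-simplices (7): [0], [1], [2], [3], [4], [5], [6]
  1-simplices (21): [0,1], [0,2], [0,3], [0,4], [0,5], [0,6], [1,2], [1,3], [1,4], [1,5], [1,6], [2,3], [2,4], [2,5], [2,6], [3,4], [3,5], [3,6], [4,5], [4,6], [5,6]
  2-simplices (14): [0,1,3], [0,1,4], [0,2,4], [0,2,5], [0,3,6], [0,5,6], [1,2,5], [1,2,6], [1,3,5], [1,4,6], [2,3,4], [2,3,6], [3,4,5], [4,5,6]

so the chain groups are C_0 ≅ Z^7, C_1 ≅ Z^21, C_2 ≅ Z^14.

Boundary ∂_1: C_1 → C_0 is given by ∂[p,q] = [q] − [p]. For instance
  ∂[4,6] = [6] − [4].
This gives a 7×21 integer matrix of rank 6; reducing to Smith normal form yields diagonal entries (1,1,1,1,1,1).

∂_2: C_2 → C_1 maps a triangle to the signed sum of its edges. For instance
  ∂[2,3,4] = [3,4] − [2,4] + [2,3],
  ∂[0,1,4] = [1,4] − [0,4] + [0,1].
The 21×14 boundary matrix has rank 13 and Smith normal form diag(1,1,1,1,1,1,1,1,1,1,1,1,1).

Computing H_k = (kernel of ∂_k) / (image of ∂_{k+1}):

  H_0: rank C_0 − rank ∂_1 = 7 − 6 = 1, and the invariant factors of ∂_1 are all 1, so H_0 ≅ Z.
  H_1: rank ker ∂_1 − rank ∂_2 = (21 − 6) − 13 = 2, and the invariant factors of ∂_2 are all 1, so H_1 ≅ Z^2.
  H_2: rank ker ∂_2 − rank ∂_3 = (14 − 13) − 0 = 1, and there is no ∂_3, so H_2 ≅ Z.

As a check, the Euler characteristic is 7 − 21 + 14 = 0, which agrees with 1 − 2 + 1 = 0.
(K is a triangulation of the torus T^2.)

H_0 ≅ Z,  H_1 ≅ Z^2,  H_2 ≅ Z.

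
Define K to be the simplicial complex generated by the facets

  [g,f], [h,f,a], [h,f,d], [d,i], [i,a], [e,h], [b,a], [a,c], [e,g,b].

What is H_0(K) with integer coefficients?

We work with the vertex ordering a < b < c < d < e < f < g < h < i. The simplices of K, each written with vertices in increasing order, are:

  0-simplices (9): a, b, c, d, e, f, g, h, i
  1-simplices (14): ab, ac, af, ah, ai, be, bg, df, dh, di, eg, eh, fg, fh
  2-simplices (3): afh, beg, dfh

so the chain groups are C_0 ≅ Z^9, C_1 ≅ Z^14, C_2 ≅ Z^3.

The boundary map ∂_1: C_1 → C_0 is given by ∂[p,q] = [q] − [p].
The resulting 9×14 matrix has rank 8, and its Smith normal form has invariant factors (1,1,1,1,1,1,1,1).

The boundary map ∂_2: C_2 → C_1 maps a triangle to the signed sum of its edges. For instance
  ∂afh = fh − ah + af,
  ∂dfh = fh − dh + df.
As a 14×3 matrix over Z this has rank 3, with invariant factors (1,1,1).

Computing H_k = (kernel of ∂_k) / (image of ∂_{k+1}):

  H_0: rank C_0 − rank ∂_1 = 9 − 8 = 1, and the invariant factors of ∂_1 are all 1, so H_0 = Z.

H_0 ≅ Z.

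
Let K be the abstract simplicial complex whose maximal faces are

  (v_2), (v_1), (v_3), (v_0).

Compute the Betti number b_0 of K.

b_0 = 4.

K has 4 vertices.
rank ∂_0 = 0, rank ∂_1 = 0 ⇒ b_0 = 4 − 0 − 0 = 4. So H_0 = Z^4.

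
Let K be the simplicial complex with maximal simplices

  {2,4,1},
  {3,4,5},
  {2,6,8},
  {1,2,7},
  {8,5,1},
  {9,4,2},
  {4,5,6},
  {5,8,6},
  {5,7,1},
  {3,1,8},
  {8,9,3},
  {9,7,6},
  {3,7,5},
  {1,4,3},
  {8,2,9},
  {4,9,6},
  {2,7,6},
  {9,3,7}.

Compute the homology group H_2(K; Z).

Order the vertices as 1 < 2 < 3 < 4 < 5 < 6 < 7 < 8 < 9. Listing each simplex with vertices in this order, K has dimension 2 with simplices:

  0-simplices (9): [1], [2], [3], [4], [5], [6], [7], [8], [9]
  1-simplices (27): (27 of them)
  2-simplices (18): [1,2,4], [1,2,7], [1,3,4], [1,3,8], [1,5,7], [1,5,8], [2,4,9], [2,6,7], [2,6,8], [2,8,9], [3,4,5], [3,5,7], [3,7,9], [3,8,9], [4,5,6], [4,6,9], [5,6,8], [6,7,9]

giving chain groups C_0 ≅ Z^9, C_1 ≅ Z^27, C_2 ≅ Z^18.

Boundary ∂_1: C_1 → C_0 maps an edge to its endpoints' difference, ∂[p,q] = q − p. For instance
  ∂[2,8] = [8] − [2].
As a 9×27 matrix over Z this has rank 8, with invariant factors (1,1,1,1,1,1,1,1).

Boundary ∂_2: C_2 → C_1 acts by ∂[p,q,r] = [q,r] − [p,r] + [p,q]. For instance
  ∂[1,5,7] = [5,7] − [1,7] + [1,5],
  ∂[2,6,7] = [6,7] − [2,7] + [2,6].
This gives a 27×18 integer matrix of rank 18; reducing to Smith normal form yields diagonal entries (1,1,1,1,1,1,1,1,1,1,1,1,1,1,1,1,1,2).

Reading off H_k = ker ∂_k / im ∂_{k+1}:

  H_2: rank ker ∂_2 − rank ∂_3 = (18 − 18) − 0 = 0, and there is no ∂_3, so H_2 ≅ 0.

(K is a triangulation of the Klein bottle.)

H_2 ≅ 0.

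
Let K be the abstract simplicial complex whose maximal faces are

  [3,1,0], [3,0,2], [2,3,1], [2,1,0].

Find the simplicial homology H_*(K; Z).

Take the total order 0 < 1 < 2 < 3 on the vertex set. Then K (dimension 2) consists of the simplices:

  0-simplices (4): [0], [1], [2], [3]
  1-simplices (6): [0,1], [0,2], [0,3], [1,2], [1,3], [2,3]
  2-simplices (4): [0,1,2], [0,1,3], [0,2,3], [1,2,3]

Hence C_0 ≅ Z^4, C_1 ≅ Z^6, C_2 ≅ Z^4.

Boundary ∂_1: C_1 → C_0 is given by ∂[p,q] = [q] − [p].
As a 4×6 matrix over Z this has rank 3, with invariant factors (1,1,1).

The boundary map ∂_2: C_2 → C_1 sends each 2-simplex [p,q,r] to [q,r] − [p,r] + [p,q]. For instance
  ∂[0,1,2] = [1,2] − [0,2] + [0,1],
  ∂[0,1,3] = [1,3] − [0,3] + [0,1].
As a 6×4 matrix over Z this has rank 3, with invariant factors (1,1,1).

Computing H_k = (kernel of ∂_k) / (image of ∂_{k+1}):

  H_0: rank C_0 − rank ∂_1 = 4 − 3 = 1, and the invariant factors of ∂_1 are all 1, so H_0 = Z.
  H_1: rank ker ∂_1 − rank ∂_2 = (6 − 3) − 3 = 0, and the invariant factors of ∂_2 are all 1, so H_1 = 0.
  H_2: rank ker ∂_2 − rank ∂_3 = (4 − 3) − 0 = 1, and there is no ∂_3, so H_2 = Z.

H_0 = Z,  H_1 = 0,  H_2 = Z.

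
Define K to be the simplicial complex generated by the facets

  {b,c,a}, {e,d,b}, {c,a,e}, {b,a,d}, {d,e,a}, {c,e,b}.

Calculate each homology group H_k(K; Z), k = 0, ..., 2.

We work with the vertex ordering a < b < c < d < e. The simplices of K, each written with vertices in increasing order, are:

  0-simplices (5): a, b, c, d, e
  1-simplices (9): ab, ac, ad, ae, bc, bd, be, ce, de
  2-simplices (6): abc, abd, ace, ade, bce, bde

giving chain groups C_0 ≅ Z^5, C_1 ≅ Z^9, C_2 ≅ Z^6.

∂_1: C_1 → C_0 sends each edge [p,q] (with p < q) to q − p. For instance
  ∂de = e − d.
As a 5×9 matrix over Z this has rank 4, with invariant factors (1,1,1,1).

Boundary ∂_2: C_2 → C_1 maps a triangle to the signed sum of its edges. For instance
  ∂bde = de − be + bd,
  ∂abc = bc − ac + ab.
As a 9×6 matrix over Z this has rank 5, with invariant factors (1,1,1,1,1).

Reading off H_k = ker ∂_k / im ∂_{k+1}:

  H_0: rank C_0 − rank ∂_1 = 5 − 4 = 1, and the invariant factors of ∂_1 are all 1, so H_0 = Z.
  H_1: rank ker ∂_1 − rank ∂_2 = (9 − 4) − 5 = 0, and the invariant factors of ∂_2 are all 1, so H_1 = 0.
  H_2: rank ker ∂_2 − rank ∂_3 = (6 − 5) − 0 = 1, and there is no ∂_3, so H_2 = Z.

As a check, the Euler characteristic is 5 − 9 + 6 = 2, which agrees with 1 − 0 + 1 = 2.
(K is a triangulation of the 2-sphere S^2.)

H_0 = Z,  H_1 = 0,  H_2 = Z.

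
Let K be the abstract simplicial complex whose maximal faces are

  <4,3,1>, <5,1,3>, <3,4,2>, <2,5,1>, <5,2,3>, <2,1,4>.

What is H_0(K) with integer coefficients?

H_0 ≅ Z.

Order the vertices as 1 < 2 < 3 < 4 < 5. Listing each simplex with vertices in this order, K has dimension 2 with simplices:

  0-simplices (5): [1], [2], [3], [4], [5]
  1-simplices (9): [1,2], [1,3], [1,4], [1,5], [2,3], [2,4], [2,5], [3,4], [3,5]
  2-simplices (6): [1,2,4], [1,2,5], [1,3,4], [1,3,5], [2,3,4], [2,3,5]

Hence C_0 ≅ Z^5, C_1 ≅ Z^9, C_2 ≅ Z^6.

∂_1: C_1 → C_0 is given by ∂[p,q] = [q] − [p].
As a 5×9 matrix over Z this has rank 4, with invariant factors (1,1,1,1).

∂_2: C_2 → C_1 maps a triangle to the signed sum of its edges. For instance
  ∂[1,3,5] = [3,5] − [1,5] + [1,3],
  ∂[2,3,5] = [3,5] − [2,5] + [2,3].
This gives a 9×6 integer matrix of rank 5; reducing to Smith normal form yields diagonal entries (1,1,1,1,1).

From H_k ≅ ker(∂_k) / im(∂_{k+1}) we obtain:

  H_0: rank C_0 − rank ∂_1 = 5 − 4 = 1, and the invariant factors of ∂_1 are all 1, so H_0 = Z.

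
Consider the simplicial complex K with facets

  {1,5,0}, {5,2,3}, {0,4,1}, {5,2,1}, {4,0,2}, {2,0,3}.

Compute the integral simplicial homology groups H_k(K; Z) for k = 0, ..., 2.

H_0 = Z,  H_1 = Z,  H_2 = 0.

Take the total order 0 < 1 < 2 < 3 < 4 < 5 on the vertex set. Then K (dimension 2) consists of the simplices:

  0-simplices (6): [0], [1], [2], [3], [4], [5]
  1-simplices (12): [0,1], [0,2], [0,3], [0,4], [0,5], [1,2], [1,4], [1,5], [2,3], [2,4], [2,5], [3,5]
  2-simplices (6): [0,1,4], [0,1,5], [0,2,3], [0,2,4], [1,2,5], [2,3,5]

giving chain groups C_0 ≅ Z^6, C_1 ≅ Z^12, C_2 ≅ Z^6.

The boundary map ∂_1: C_1 → C_0 sends each edge [p,q] (with p < q) to q − p.
The 6×12 boundary matrix has rank 5 and Smith normal form diag(1,1,1,1,1).

Boundary ∂_2: C_2 → C_1 maps a triangle to the signed sum of its edges. For instance
  ∂[0,1,5] = [1,5] − [0,5] + [0,1],
  ∂[0,2,3] = [2,3] − [0,3] + [0,2].
The 12×6 boundary matrix has rank 6 and Smith normal form diag(1,1,1,1,1,1).

Reading off H_k = ker ∂_k / im ∂_{k+1}:

  H_0: rank C_0 − rank ∂_1 = 6 − 5 = 1, and the invariant factors of ∂_1 are all 1, so H_0 ≅ Z.
  H_1: rank ker ∂_1 − rank ∂_2 = (12 − 5) − 6 = 1, and the invariant factors of ∂_2 are all 1, so H_1 ≅ Z.
  H_2: rank ker ∂_2 − rank ∂_3 = (6 − 6) − 0 = 0, and there is no ∂_3, so H_2 ≅ 0.

As a check, the Euler characteristic is 6 − 12 + 6 = 0, which agrees with 1 − 1 + 0 = 0.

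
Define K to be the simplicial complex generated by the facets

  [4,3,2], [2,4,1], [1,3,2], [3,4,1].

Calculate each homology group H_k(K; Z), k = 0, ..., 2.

H_0 ≅ Z,  H_1 = 0,  H_2 ≅ Z.

Take the total order 1 < 2 < 3 < 4 on the vertex set. Then K (dimension 2) consists of the simplices:

  0-simplices (4): [1], [2], [3], [4]
  1-simplices (6): [1,2], [1,3], [1,4], [2,3], [2,4], [3,4]
  2-simplices (4): [1,2,3], [1,2,4], [1,3,4], [2,3,4]

Hence C_0 ≅ Z^4, C_1 ≅ Z^6, C_2 ≅ Z^4.

The boundary map ∂_1: C_1 → C_0 maps an edge to its endpoints' difference, ∂[p,q] = q − p. For instance
  ∂[2,4] = [4] − [2].
This gives a 4×6 integer matrix of rank 3; reducing to Smith normal form yields diagonal entries (1,1,1).

∂_2: C_2 → C_1 maps a triangle to the signed sum of its edges. For instance
  ∂[1,3,4] = [3,4] − [1,4] + [1,3],
  ∂[1,2,3] = [2,3] − [1,3] + [1,2].
The 6×4 boundary matrix has rank 3 and Smith normal form diag(1,1,1).

Reading off H_k = ker ∂_k / im ∂_{k+1}:

  H_0: rank C_0 − rank ∂_1 = 4 − 3 = 1, and the invariant factors of ∂_1 are all 1, so H_0 = Z.
  H_1: rank ker ∂_1 − rank ∂_2 = (6 − 3) − 3 = 0, and the invariant factors of ∂_2 are all 1, so H_1 = 0.
  H_2: rank ker ∂_2 − rank ∂_3 = (4 − 3) − 0 = 1, and there is no ∂_3, so H_2 = Z.

As a check, the Euler characteristic is 4 − 6 + 4 = 2, which agrees with 1 − 0 + 1 = 2.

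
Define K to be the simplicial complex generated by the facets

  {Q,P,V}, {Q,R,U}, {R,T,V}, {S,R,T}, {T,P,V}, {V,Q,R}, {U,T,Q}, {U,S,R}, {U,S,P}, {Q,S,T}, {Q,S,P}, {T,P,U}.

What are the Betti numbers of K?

b_0 = 1, b_1 = 0, b_2 = 0.

Fix the vertex order P < Q < R < S < T < U < V and write every simplex with vertices in increasing order. Then dim K = 2 and the simplices of K are:

  0-simplices (7): P, Q, R, S, T, U, V
  1-simplices (18): PQ, PS, PT, PU, PV, QR, QS, QT, QU, QV, RS, RT, RU, RV, ST, SU, TU, TV
  2-simplices (12): PQS, PQV, PSU, PTU, PTV, QRU, QRV, QST, QTU, RST, RSU, RTV

so the chain groups are C_0 ≅ Z^7, C_1 ≅ Z^18, C_2 ≅ Z^12.

∂_1: C_1 → C_0 sends each edge [p,q] (with p < q) to q − p.
As a 7×18 matrix over Z this has rank 6, with invariant factors (1,1,1,1,1,1).

∂_2: C_2 → C_1 acts by ∂[p,q,r] = [q,r] − [p,r] + [p,q]. For instance
  ∂PQS = QS − PS + PQ,
  ∂QRV = RV − QV + QR.
As a 18×12 matrix over Z this has rank 12, with invariant factors (1,1,1,1,1,1,1,1,1,1,1,2).

From H_k ≅ ker(∂_k) / im(∂_{k+1}) we obtain:

  H_0: rank C_0 − rank ∂_1 = 7 − 6 = 1, and the invariant factors of ∂_1 are all 1, so H_0 ≅ Z.
  H_1: rank ker ∂_1 − rank ∂_2 = (18 − 6) − 12 = 0, and ∂_2 has invariant factor 2 > 1, so H_1 ≅ Z/2Z.
  H_2: rank ker ∂_2 − rank ∂_3 = (12 − 12) − 0 = 0, and there is no ∂_3, so H_2 ≅ 0.

Hence the Betti numbers are b_0 = 1, b_1 = 0, b_2 = 0.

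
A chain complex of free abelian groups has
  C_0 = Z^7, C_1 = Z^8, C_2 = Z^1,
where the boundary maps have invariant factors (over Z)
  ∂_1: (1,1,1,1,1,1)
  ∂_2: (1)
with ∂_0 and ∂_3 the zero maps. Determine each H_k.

H_0: b_0 = 7 − 0 − 6 = 1; torsion from ∂_1 factors > 1: none. So H_0 = Z.
H_1: b_1 = 8 − 6 − 1 = 1; torsion from ∂_2 factors > 1: none. So H_1 = Z.
H_2: b_2 = 1 − 1 − 0 = 0; torsion from ∂_3 factors > 1: none. So H_2 = 0.

H_0 = Z,  H_1 = Z,  H_2 = 0.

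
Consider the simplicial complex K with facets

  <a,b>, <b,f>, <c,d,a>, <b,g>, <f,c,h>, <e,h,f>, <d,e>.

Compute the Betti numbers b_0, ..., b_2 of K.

Fix the vertex order a < b < c < d < e < f < g < h and write every simplex with vertices in increasing order. Then dim K = 2 and the simplices of K are:

  0-simplices (8): a, b, c, d, e, f, g, h
  1-simplices (12): ab, ac, ad, bf, bg, cd, cf, ch, de, ef, eh, fh
  2-simplices (3): acd, cfh, efh

Hence C_0 ≅ Z^8, C_1 ≅ Z^12, C_2 ≅ Z^3.

The boundary map ∂_1: C_1 → C_0 sends each edge [p,q] (with p < q) to q − p. For instance
  ∂bg = g − b.
This gives a 8×12 integer matrix of rank 7; reducing to Smith normal form yields diagonal entries (1,1,1,1,1,1,1).

∂_2: C_2 → C_1 sends each 2-simplex [p,q,r] to [q,r] − [p,r] + [p,q]. For instance
  ∂cfh = fh − ch + cf,
  ∂efh = fh − eh + ef.
As a 12×3 matrix over Z this has rank 3, with invariant factors (1,1,1).

Computing H_k = (kernel of ∂_k) / (image of ∂_{k+1}):

  H_0: rank C_0 − rank ∂_1 = 8 − 7 = 1, and the invariant factors of ∂_1 are all 1, so H_0 ≅ Z.
  H_1: rank ker ∂_1 − rank ∂_2 = (12 − 7) − 3 = 2, and the invariant factors of ∂_2 are all 1, so H_1 ≅ Z^2.
  H_2: rank ker ∂_2 − rank ∂_3 = (3 − 3) − 0 = 0, and there is no ∂_3, so H_2 ≅ 0.

Hence the Betti numbers are b_0 = 1, b_1 = 2, b_2 = 0.

b_0 = 1, b_1 = 2, b_2 = 0.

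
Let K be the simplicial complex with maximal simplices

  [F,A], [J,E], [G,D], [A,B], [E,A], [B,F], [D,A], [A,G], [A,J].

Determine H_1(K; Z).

We work with the vertex ordering A < B < D < E < F < G < J. The simplices of K, each written with vertices in increasing order, are:

  0-simplices (7): A, B, D, E, F, G, J
  1-simplices (9): AB, AD, AE, AF, AG, AJ, BF, DG, EJ

giving chain groups C_0 ≅ Z^7, C_1 ≅ Z^9.

The boundary map ∂_1: C_1 → C_0 is given by ∂[p,q] = [q] − [p].
The 7×9 boundary matrix has rank 6 and Smith normal form diag(1,1,1,1,1,1).

From H_k ≅ ker(∂_k) / im(∂_{k+1}) we obtain:

  H_1: rank ker ∂_1 − rank ∂_2 = (9 − 6) − 0 = 3, and there is no ∂_2, so H_1 = Z^3.

H_1 ≅ Z^3.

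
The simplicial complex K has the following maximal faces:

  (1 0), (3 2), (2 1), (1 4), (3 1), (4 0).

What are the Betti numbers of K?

K has 5 vertices, 6 edges.
rank ∂_0 = 0, rank ∂_1 = 4 ⇒ b_0 = 5 − 0 − 4 = 1; all invariant factors of ∂_1 are 1 so no torsion. So H_0 = Z.
rank ∂_1 = 4, rank ∂_2 = 0 ⇒ b_1 = 6 − 4 − 0 = 2. So H_1 = Z^2.

b_0 = 1, b_1 = 2.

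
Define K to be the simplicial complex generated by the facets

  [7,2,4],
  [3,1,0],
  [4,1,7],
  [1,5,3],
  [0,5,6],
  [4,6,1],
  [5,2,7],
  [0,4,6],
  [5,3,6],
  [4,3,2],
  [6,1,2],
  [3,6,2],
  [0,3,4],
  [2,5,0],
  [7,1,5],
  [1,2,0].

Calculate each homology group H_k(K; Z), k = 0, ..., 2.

Take the total order 0 < 1 < 2 < 3 < 4 < 5 < 6 < 7 on the vertex set. Then K (dimension 2) consists of the simplices:

  0-simplices (8): [0], [1], [2], [3], [4], [5], [6], [7]
  1-simplices (24): (24 of them)
  2-simplices (16): [0,1,2], [0,1,3], [0,2,5], [0,3,4], [0,4,6], [0,5,6], [1,2,6], [1,3,5], [1,4,6], [1,4,7], [1,5,7], [2,3,4], [2,3,6], [2,4,7], [2,5,7], [3,5,6]

so the chain groups are C_0 ≅ Z^8, C_1 ≅ Z^24, C_2 ≅ Z^16.

∂_1: C_1 → C_0 is given by ∂[p,q] = [q] − [p]. For instance
  ∂[5,6] = [6] − [5].
The 8×24 boundary matrix has rank 7 and Smith normal form diag(1,1,1,1,1,1,1).

∂_2: C_2 → C_1 sends each 2-simplex [p,q,r] to [q,r] − [p,r] + [p,q]. For instance
  ∂[2,3,4] = [3,4] − [2,4] + [2,3],
  ∂[1,2,6] = [2,6] − [1,6] + [1,2].
This gives a 24×16 integer matrix of rank 15; reducing to Smith normal form yields diagonal entries (1,1,1,1,1,1,1,1,1,1,1,1,1,1,1).

Now H_k = ker ∂_k / im ∂_{k+1}, so:

  H_0: rank C_0 − rank ∂_1 = 8 − 7 = 1, and the invariant factors of ∂_1 are all 1, so H_0 = Z.
  H_1: rank ker ∂_1 − rank ∂_2 = (24 − 7) − 15 = 2, and the invariant factors of ∂_2 are all 1, so H_1 = Z^2.
  H_2: rank ker ∂_2 − rank ∂_3 = (16 − 15) − 0 = 1, and there is no ∂_3, so H_2 = Z.

As a check, the Euler characteristic is 8 − 24 + 16 = 0, which agrees with 1 − 2 + 1 = 0.

H_0 ≅ Z,  H_1 ≅ Z^2,  H_2 ≅ Z.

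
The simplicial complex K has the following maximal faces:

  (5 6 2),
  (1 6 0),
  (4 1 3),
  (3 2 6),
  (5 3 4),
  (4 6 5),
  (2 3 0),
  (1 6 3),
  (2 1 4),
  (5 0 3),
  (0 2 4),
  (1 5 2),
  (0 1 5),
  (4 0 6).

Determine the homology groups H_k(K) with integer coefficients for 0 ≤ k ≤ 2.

Take the total order 0 < 1 < 2 < 3 < 4 < 5 < 6 on the vertex set. Then K (dimension 2) consists of the simplices:

  0-simplices (7): [0], [1], [2], [3], [4], [5], [6]
  1-simplices (21): [0,1], [0,2], [0,3], [0,4], [0,5], [0,6], [1,2], [1,3], [1,4], [1,5], [1,6], [2,3], [2,4], [2,5], [2,6], [3,4], [3,5], [3,6], [4,5], [4,6], [5,6]
  2-simplices (14): [0,1,5], [0,1,6], [0,2,3], [0,2,4], [0,3,5], [0,4,6], [1,2,4], [1,2,5], [1,3,4], [1,3,6], [2,3,6], [2,5,6], [3,4,5], [4,5,6]

giving chain groups C_0 ≅ Z^7, C_1 ≅ Z^21, C_2 ≅ Z^14.

The boundary map ∂_1: C_1 → C_0 is given by ∂[p,q] = [q] − [p]. For instance
  ∂[0,5] = [5] − [0].
The resulting 7×21 matrix has rank 6, and its Smith normal form has invariant factors (1,1,1,1,1,1).

∂_2: C_2 → C_1 maps a triangle to the signed sum of its edges. For instance
  ∂[0,4,6] = [4,6] − [0,6] + [0,4],
  ∂[0,3,5] = [3,5] − [0,5] + [0,3].
As a 21×14 matrix over Z this has rank 13, with invariant factors (1,1,1,1,1,1,1,1,1,1,1,1,1).

Now H_k = ker ∂_k / im ∂_{k+1}, so:

  H_0: rank C_0 − rank ∂_1 = 7 − 6 = 1, and the invariant factors of ∂_1 are all 1, so H_0 ≅ Z.
  H_1: rank ker ∂_1 − rank ∂_2 = (21 − 6) − 13 = 2, and the invariant factors of ∂_2 are all 1, so H_1 ≅ Z^2.
  H_2: rank ker ∂_2 − rank ∂_3 = (14 − 13) − 0 = 1, and there is no ∂_3, so H_2 ≅ Z.

As a check, the Euler characteristic is 7 − 21 + 14 = 0, which agrees with 1 − 2 + 1 = 0.

H_0 ≅ Z,  H_1 ≅ Z^2,  H_2 ≅ Z.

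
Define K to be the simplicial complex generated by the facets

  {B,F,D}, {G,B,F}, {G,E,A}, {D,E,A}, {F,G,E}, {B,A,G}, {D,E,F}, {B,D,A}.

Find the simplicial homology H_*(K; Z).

H_0 ≅ Z,  H_1 = 0,  H_2 ≅ Z.

Fix the vertex order A < B < D < E < F < G and write every simplex with vertices in increasing order. Then dim K = 2 and the simplices of K are:

  0-simplices (6): A, B, D, E, F, G
  1-simplices (12): AB, AD, AE, AG, BD, BF, BG, DE, DF, EF, EG, FG
  2-simplices (8): ABD, ABG, ADE, AEG, BDF, BFG, DEF, EFG

giving chain groups C_0 ≅ Z^6, C_1 ≅ Z^12, C_2 ≅ Z^8.

The boundary map ∂_1: C_1 → C_0 is given by ∂[p,q] = [q] − [p]. For instance
  ∂FG = G − F.
As a 6×12 matrix over Z this has rank 5, with invariant factors (1,1,1,1,1).

The boundary map ∂_2: C_2 → C_1 acts by ∂[p,q,r] = [q,r] − [p,r] + [p,q]. For instance
  ∂DEF = EF − DF + DE,
  ∂ABD = BD − AD + AB.
The 12×8 boundary matrix has rank 7 and Smith normal form diag(1,1,1,1,1,1,1).

Computing H_k = (kernel of ∂_k) / (image of ∂_{k+1}):

  H_0: rank C_0 − rank ∂_1 = 6 − 5 = 1, and the invariant factors of ∂_1 are all 1, so H_0 = Z.
  H_1: rank ker ∂_1 − rank ∂_2 = (12 − 5) − 7 = 0, and the invariant factors of ∂_2 are all 1, so H_1 = 0.
  H_2: rank ker ∂_2 − rank ∂_3 = (8 − 7) − 0 = 1, and there is no ∂_3, so H_2 = Z.

As a check, the Euler characteristic is 6 − 12 + 8 = 2, which agrees with 1 − 0 + 1 = 2.
(K is a triangulation of the 2-sphere S^2.)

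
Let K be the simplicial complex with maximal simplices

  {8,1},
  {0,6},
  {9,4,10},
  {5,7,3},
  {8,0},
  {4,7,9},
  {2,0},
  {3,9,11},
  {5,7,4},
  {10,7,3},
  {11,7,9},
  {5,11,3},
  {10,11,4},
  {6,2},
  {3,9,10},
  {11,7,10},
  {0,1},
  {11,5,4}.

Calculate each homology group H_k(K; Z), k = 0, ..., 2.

H_0 = Z^2,  H_1 = Z^2 ⊕ Z/2Z,  H_2 = 0.

Fix the vertex order 0 < 1 < 2 < 3 < 4 < 5 < 6 < 7 < 8 < 9 < 10 < 11 and write every simplex with vertices in increasing order. Then dim K = 2 and the simplices of K are:

  0-simplices (12): [0], [1], [2], [3], [4], [5], [6], [7], [8], [9], [10], [11]
  1-simplices (24): (24 of them)
  2-simplices (12): [3,5,7], [3,5,11], [3,7,10], [3,9,10], [3,9,11], [4,5,7], [4,5,11], [4,7,9], [4,9,10], [4,10,11], [7,9,11], [7,10,11]

Hence C_0 ≅ Z^12, C_1 ≅ Z^24, C_2 ≅ Z^12.

∂_1: C_1 → C_0 is given by ∂[p,q] = [q] − [p]. For instance
  ∂[10,11] = [11] − [10].
This gives a 12×24 integer matrix of rank 10; reducing to Smith normal form yields diagonal entries (1,1,1,1,1,1,1,1,1,1).

The boundary map ∂_2: C_2 → C_1 maps a triangle to the signed sum of its edges. For instance
  ∂[3,5,11] = [5,11] − [3,11] + [3,5],
  ∂[4,5,7] = [5,7] − [4,7] + [4,5].
The 24×12 boundary matrix has rank 12 and Smith normal form diag(1,1,1,1,1,1,1,1,1,1,1,2).

Reading off H_k = ker ∂_k / im ∂_{k+1}:

  H_0: rank C_0 − rank ∂_1 = 12 − 10 = 2, and the invariant factors of ∂_1 are all 1, so H_0 ≅ Z^2.
  H_1: rank ker ∂_1 − rank ∂_2 = (24 − 10) − 12 = 2, and ∂_2 has invariant factor 2 > 1, so H_1 ≅ Z^2 ⊕ Z/2Z.
  H_2: rank ker ∂_2 − rank ∂_3 = (12 − 12) − 0 = 0, and there is no ∂_3, so H_2 ≅ 0.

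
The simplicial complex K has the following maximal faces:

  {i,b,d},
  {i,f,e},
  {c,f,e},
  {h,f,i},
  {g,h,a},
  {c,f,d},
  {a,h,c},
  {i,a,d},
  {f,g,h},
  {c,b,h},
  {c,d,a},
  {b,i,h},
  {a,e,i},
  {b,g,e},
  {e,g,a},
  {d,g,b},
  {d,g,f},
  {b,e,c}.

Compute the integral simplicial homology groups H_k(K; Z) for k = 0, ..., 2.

H_0 ≅ Z,  H_1 ≅ Z^2,  H_2 ≅ Z.

Take the total order a < b < c < d < e < f < g < h < i on the vertex set. Then K (dimension 2) consists of the simplices:

  0-simplices (9): a, b, c, d, e, f, g, h, i
  1-simplices (27): ac, ad, ae, ag, ah, ai, bc, bd, be, bg, bh, bi, cd, ce, cf, ch, df, dg, di, ef, eg, ei, fg, fh, fi, gh, hi
  2-simplices (18): acd, ach, adi, aeg, aei, agh, bce, bch, bdg, bdi, beg, bhi, cdf, cef, dfg, efi, fgh, fhi

giving chain groups C_0 ≅ Z^9, C_1 ≅ Z^27, C_2 ≅ Z^18.

Boundary ∂_1: C_1 → C_0 maps an edge to its endpoints' difference, ∂[p,q] = q − p. For instance
  ∂ad = d − a.
The 9×27 boundary matrix has rank 8 and Smith normal form diag(1,1,1,1,1,1,1,1).

The boundary map ∂_2: C_2 → C_1 maps a triangle to the signed sum of its edges. For instance
  ∂cdf = df − cf + cd,
  ∂agh = gh − ah + ag.
As a 27×18 matrix over Z this has rank 17, with invariant factors (1,1,1,1,1,1,1,1,1,1,1,1,1,1,1,1,1).

Now H_k = ker ∂_k / im ∂_{k+1}, so:

  H_0: rank C_0 − rank ∂_1 = 9 − 8 = 1, and the invariant factors of ∂_1 are all 1, so H_0 = Z.
  H_1: rank ker ∂_1 − rank ∂_2 = (27 − 8) − 17 = 2, and the invariant factors of ∂_2 are all 1, so H_1 = Z^2.
  H_2: rank ker ∂_2 − rank ∂_3 = (18 − 17) − 0 = 1, and there is no ∂_3, so H_2 = Z.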